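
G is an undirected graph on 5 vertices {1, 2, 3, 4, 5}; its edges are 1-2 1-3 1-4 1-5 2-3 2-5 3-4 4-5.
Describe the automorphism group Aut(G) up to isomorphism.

the dihedral group of order 8

Vertex 1 is the unique vertex of degree 4; the remaining 4 vertices each have degree 3 and induce a cycle, so G is the wheel on 5 vertices with hub 1. Every automorphism fixes the hub and acts on the rim 4-cycle, so Aut(G) ≅ Aut(C_4) = D_4 of order 8.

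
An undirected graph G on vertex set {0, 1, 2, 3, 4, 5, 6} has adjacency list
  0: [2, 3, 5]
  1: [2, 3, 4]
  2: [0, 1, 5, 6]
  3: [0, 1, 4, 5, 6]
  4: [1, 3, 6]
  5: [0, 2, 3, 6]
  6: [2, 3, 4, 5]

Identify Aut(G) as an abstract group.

The degree sequence is [3, 3, 4, 5, 3, 4, 4]. Checking the degree-preserving permutations of the vertex set shows that none except the identity preserves every edge, so Aut(G) is trivial.

1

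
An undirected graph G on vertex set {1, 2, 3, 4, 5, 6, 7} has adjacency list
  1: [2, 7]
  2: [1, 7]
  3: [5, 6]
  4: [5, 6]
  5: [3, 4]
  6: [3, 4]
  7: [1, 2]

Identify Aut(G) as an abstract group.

D_3 × D_4

G has two connected components, {3, 4, 5, 6} and {1, 2, 7}; each is 2-regular, so G = C_4 ⊔ C_3. No automorphism exchanges components of different sizes, hence Aut(G) is the direct product D_3 × D_4, order 48.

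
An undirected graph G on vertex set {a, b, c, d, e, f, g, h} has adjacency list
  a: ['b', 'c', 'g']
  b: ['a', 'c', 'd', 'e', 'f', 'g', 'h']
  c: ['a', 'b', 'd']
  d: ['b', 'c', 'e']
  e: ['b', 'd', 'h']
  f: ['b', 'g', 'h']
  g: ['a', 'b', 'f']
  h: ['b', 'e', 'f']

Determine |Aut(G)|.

Vertex b is the unique vertex of degree 7; the remaining 7 vertices each have degree 3 and induce a cycle, so G is the wheel on 8 vertices with hub b. Every automorphism fixes the hub and acts on the rim 7-cycle, so Aut(G) ≅ Aut(C_7) = D_7 of order 14.

14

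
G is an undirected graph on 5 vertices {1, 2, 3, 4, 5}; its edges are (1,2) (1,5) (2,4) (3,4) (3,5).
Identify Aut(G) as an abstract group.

the dihedral group of order 10

G is 2-regular and connected on 5 vertices, i.e. the cycle C_5. The automorphisms of the 5-cycle are exactly the symmetries of a regular 5-gon: the dihedral group D_5, |D_5| = 10.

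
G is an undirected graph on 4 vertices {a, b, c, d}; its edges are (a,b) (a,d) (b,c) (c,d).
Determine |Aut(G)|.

G is 2-regular and bipartite on 2^2 = 4 vertices with girth 4; it is the hypercube graph Q_2. Aut(Q_2) consists of the signed permutations of the 2 coordinate axes: 2! permutations times 2^2 sign flips, so |Aut| = 2^2·2! = 8.

8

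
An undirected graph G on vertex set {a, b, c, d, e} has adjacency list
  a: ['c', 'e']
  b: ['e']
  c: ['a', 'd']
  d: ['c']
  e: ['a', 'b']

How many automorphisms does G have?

The degree sequence is [2, 1, 2, 1, 2]; the two degree-1 vertices b and d are the ends of a path, so G = P_5. A path has exactly one nontrivial symmetry — reversal — giving Aut(G) of order 2.

2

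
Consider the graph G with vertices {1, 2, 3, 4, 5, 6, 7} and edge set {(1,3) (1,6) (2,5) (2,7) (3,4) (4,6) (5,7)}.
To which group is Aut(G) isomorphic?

D_4 × D_3

G has two connected components, {1, 3, 4, 6} and {2, 5, 7}; each is 2-regular, so G = C_4 ⊔ C_3. No automorphism exchanges components of different sizes, hence Aut(G) is the direct product D_4 × D_3, order 48.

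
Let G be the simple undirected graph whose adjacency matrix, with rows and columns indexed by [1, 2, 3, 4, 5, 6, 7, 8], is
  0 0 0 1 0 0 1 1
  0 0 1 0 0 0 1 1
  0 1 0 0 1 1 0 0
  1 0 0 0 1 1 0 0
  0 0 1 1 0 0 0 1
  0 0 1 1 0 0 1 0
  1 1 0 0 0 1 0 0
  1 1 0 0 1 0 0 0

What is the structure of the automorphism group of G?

G is 3-regular and bipartite on 2^3 = 8 vertices with girth 4; it is the hypercube graph Q_3. Aut(Q_3) consists of the signed permutations of the 3 coordinate axes: 3! permutations times 2^3 sign flips, so |Aut| = 2^3·3! = 48.

the hyperoctahedral group B_3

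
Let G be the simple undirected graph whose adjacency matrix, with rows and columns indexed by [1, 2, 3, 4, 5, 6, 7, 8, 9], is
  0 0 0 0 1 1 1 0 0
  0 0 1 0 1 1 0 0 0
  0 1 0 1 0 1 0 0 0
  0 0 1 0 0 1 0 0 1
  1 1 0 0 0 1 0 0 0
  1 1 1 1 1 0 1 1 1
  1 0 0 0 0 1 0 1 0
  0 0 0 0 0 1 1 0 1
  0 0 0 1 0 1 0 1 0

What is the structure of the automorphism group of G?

D_8

Vertex 6 is the unique vertex of degree 8; the remaining 8 vertices each have degree 3 and induce a cycle, so G is the wheel on 9 vertices with hub 6. With the hub fixed, the remaining symmetry is that of the rim cycle C_8, giving the dihedral group D_8.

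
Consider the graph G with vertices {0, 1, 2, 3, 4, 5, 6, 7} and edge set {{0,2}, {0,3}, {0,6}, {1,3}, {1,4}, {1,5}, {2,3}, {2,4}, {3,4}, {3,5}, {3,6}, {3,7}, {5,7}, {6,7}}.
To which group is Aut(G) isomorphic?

Vertex 3 is the unique vertex of degree 7; the remaining 7 vertices each have degree 3 and induce a cycle, so G is the wheel on 8 vertices with hub 3. With the hub fixed, the remaining symmetry is that of the rim cycle C_7, giving the dihedral group D_7.

D_7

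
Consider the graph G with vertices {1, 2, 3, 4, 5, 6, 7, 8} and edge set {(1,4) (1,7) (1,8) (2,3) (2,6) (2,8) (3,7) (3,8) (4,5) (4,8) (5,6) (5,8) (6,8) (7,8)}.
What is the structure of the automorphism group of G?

the dihedral group of order 14

Vertex 8 is the unique vertex of degree 7; the remaining 7 vertices each have degree 3 and induce a cycle, so G is the wheel on 8 vertices with hub 8. With the hub fixed, the remaining symmetry is that of the rim cycle C_7, giving the dihedral group D_7.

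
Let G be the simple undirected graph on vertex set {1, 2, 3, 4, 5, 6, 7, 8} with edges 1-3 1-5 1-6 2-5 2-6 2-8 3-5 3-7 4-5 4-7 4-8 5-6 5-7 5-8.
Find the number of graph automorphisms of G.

Vertex 5 is the unique vertex of degree 7; the remaining 7 vertices each have degree 3 and induce a cycle, so G is the wheel on 8 vertices with hub 5. Every automorphism fixes the hub and acts on the rim 7-cycle, so Aut(G) ≅ Aut(C_7) = D_7 of order 14.

14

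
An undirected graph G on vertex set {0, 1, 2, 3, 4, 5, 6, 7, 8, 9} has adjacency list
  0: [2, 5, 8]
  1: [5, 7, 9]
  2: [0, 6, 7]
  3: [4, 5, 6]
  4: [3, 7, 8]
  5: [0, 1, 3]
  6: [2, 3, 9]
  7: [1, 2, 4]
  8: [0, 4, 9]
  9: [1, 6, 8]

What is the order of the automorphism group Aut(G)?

120

G is 3-regular on 10 vertices with no triangles and no 4-cycles (girth 5): this is the Petersen graph. It is a classical fact that the Petersen graph has automorphism group S_5 (order 120), arising from its description as the Kneser graph K(5,2).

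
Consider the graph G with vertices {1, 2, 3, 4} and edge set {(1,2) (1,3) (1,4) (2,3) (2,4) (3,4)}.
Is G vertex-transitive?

Yes

Every vertex has degree 3, so G is the complete graph K_4. Every bijection on the vertex set is an automorphism of K_4; hence Aut(K_4) ≅ S_4, order 24. Under this action every vertex can be carried to every other, so G is vertex-transitive.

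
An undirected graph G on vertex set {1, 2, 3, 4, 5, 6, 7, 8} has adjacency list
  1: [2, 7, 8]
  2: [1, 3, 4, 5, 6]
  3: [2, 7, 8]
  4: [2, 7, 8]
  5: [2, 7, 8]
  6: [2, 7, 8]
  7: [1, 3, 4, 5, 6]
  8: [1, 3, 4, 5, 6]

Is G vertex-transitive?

Automorphisms preserve degree, but G has vertices of degree 3 and vertices of degree 5; no automorphism maps one to the other, so G is not vertex-transitive.

No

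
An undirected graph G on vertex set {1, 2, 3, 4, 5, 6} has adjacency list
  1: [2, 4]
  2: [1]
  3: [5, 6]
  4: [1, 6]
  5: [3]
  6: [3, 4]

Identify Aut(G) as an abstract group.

The degree sequence is [2, 1, 2, 2, 1, 2]; the two degree-1 vertices 2 and 5 are the ends of a path, so G = P_6. A path has exactly one nontrivial symmetry — reversal — giving Aut(G) of order 2.

the cyclic group of order 2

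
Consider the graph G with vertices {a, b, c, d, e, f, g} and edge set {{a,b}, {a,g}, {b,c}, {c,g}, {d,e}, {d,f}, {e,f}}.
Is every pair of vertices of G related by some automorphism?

G has two connected components, {a, b, c, g} and {d, e, f}; each is 2-regular, so G = C_4 ⊔ C_3. The orbit of a under Aut(G) is {a, b, c, g}, which does not contain d, so G is not vertex-transitive.

No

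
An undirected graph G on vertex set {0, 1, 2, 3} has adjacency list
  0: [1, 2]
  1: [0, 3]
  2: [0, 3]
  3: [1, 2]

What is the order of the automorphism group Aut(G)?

G is 2-regular and bipartite on 2^2 = 4 vertices with girth 4; it is the hypercube graph Q_2. Aut(Q_2) consists of the signed permutations of the 2 coordinate axes: 2! permutations times 2^2 sign flips, so |Aut| = 2^2·2! = 8.

8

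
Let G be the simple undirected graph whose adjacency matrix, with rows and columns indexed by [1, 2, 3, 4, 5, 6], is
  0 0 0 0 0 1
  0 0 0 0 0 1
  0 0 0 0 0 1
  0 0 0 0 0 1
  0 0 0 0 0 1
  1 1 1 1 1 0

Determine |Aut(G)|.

Vertex 6 has degree 5 and every other vertex has degree 1, so G is the star K_{1,5} with centre 6. The 5 leaves are pairwise interchangeable while the centre is fixed, giving Aut(G) = S_5.

120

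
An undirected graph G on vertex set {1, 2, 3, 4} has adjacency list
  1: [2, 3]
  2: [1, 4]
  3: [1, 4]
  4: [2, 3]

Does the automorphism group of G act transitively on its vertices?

Every vertex has degree 2 and the graph is connected, so G is the 4-cycle C_4. C_4 has 4 rotations and 4 reflections, so Aut(C_4) ≅ D_4 of order 8. Under this action every vertex can be carried to every other, so G is vertex-transitive.

Yes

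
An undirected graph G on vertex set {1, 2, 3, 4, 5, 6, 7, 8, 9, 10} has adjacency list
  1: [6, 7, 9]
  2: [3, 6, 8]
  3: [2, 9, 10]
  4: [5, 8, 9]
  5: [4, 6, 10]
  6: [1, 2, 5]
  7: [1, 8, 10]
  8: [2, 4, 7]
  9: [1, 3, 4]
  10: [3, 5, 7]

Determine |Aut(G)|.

G is 3-regular on 10 vertices with no triangles and no 4-cycles (girth 5): this is the Petersen graph. It is a classical fact that the Petersen graph has automorphism group S_5 (order 120), arising from its description as the Kneser graph K(5,2).

120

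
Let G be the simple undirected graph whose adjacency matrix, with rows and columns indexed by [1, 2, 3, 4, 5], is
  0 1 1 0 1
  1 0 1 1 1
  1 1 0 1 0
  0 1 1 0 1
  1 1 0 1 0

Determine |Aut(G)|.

8

Vertex 2 is the unique vertex of degree 4; the remaining 4 vertices each have degree 3 and induce a cycle, so G is the wheel on 5 vertices with hub 2. Every automorphism fixes the hub and acts on the rim 4-cycle, so Aut(G) ≅ Aut(C_4) = D_4 of order 8.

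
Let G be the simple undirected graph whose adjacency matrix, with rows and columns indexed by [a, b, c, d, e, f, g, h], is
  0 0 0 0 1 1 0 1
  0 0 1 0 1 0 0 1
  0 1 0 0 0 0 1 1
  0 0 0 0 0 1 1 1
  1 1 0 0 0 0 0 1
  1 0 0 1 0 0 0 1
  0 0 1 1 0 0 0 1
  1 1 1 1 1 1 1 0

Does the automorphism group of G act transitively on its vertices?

Vertex h is the only vertex of degree 7, so every automorphism fixes it; G is not vertex-transitive.

No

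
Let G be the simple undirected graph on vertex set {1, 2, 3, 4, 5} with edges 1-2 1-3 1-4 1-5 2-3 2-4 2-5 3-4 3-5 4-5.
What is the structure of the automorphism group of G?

All 5 vertices are pairwise adjacent: G = K_5. Every bijection on the vertex set is an automorphism of K_5; hence Aut(K_5) ≅ S_5, order 120.

S_5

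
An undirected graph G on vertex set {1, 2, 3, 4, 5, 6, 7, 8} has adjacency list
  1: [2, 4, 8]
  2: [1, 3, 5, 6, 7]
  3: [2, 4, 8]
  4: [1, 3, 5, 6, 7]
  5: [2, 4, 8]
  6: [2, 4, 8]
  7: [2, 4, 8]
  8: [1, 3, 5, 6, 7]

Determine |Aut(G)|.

The vertices split by degree into {2, 4, 8} (degree 5) and {1, 3, 5, 6, 7} (degree 3); every edge runs between the two parts, so G is the complete bipartite graph K_{3,5}. The parts have unequal sizes, so no automorphism swaps them; each part is permuted independently, giving S_3 × S_5 of order 3!·5! = 720.

720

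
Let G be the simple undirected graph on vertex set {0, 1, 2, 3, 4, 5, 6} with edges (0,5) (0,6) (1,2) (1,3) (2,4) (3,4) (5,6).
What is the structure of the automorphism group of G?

G has two connected components, {1, 2, 3, 4} and {0, 5, 6}; each is 2-regular, so G = C_4 ⊔ C_3. No automorphism exchanges components of different sizes, hence Aut(G) is the direct product D_4 × D_3, order 48.

D_4 × D_3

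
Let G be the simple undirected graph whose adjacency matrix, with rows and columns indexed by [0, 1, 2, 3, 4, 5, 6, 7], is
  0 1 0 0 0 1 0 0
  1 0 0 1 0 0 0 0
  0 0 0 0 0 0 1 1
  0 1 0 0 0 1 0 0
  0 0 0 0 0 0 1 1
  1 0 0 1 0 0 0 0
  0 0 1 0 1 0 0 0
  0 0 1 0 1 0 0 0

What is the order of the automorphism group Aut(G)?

128

G has two connected components, {2, 4, 6, 7} and {0, 1, 3, 5}; each is 2-regular, so G = C_4 ⊔ C_4. With two isomorphic components, Aut(G) = Aut(C_4) ≀ S_2 = (D_4 × D_4) ⋊ Z_2: permute each cycle by D_4, then optionally swap the two cycles. Order 2·(2·4)² = 128.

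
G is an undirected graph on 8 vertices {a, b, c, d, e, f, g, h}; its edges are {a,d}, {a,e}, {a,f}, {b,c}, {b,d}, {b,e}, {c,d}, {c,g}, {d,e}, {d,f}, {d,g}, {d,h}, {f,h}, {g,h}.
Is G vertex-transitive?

No

Vertex d is the only vertex of degree 7, so every automorphism fixes it; G is not vertex-transitive.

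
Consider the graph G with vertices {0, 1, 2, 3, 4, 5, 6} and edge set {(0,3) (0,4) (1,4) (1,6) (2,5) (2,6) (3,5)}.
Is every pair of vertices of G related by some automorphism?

Yes

G is 2-regular and connected on 7 vertices, i.e. the cycle C_7. The automorphisms of the 7-cycle are exactly the symmetries of a regular 7-gon: the dihedral group D_7, |D_7| = 14. Under this action every vertex can be carried to every other, so G is vertex-transitive.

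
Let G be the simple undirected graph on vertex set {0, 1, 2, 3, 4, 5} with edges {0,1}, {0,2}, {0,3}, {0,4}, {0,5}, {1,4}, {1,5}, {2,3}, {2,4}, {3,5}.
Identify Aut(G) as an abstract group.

Vertex 0 is the unique vertex of degree 5; the remaining 5 vertices each have degree 3 and induce a cycle, so G is the wheel on 6 vertices with hub 0. Every automorphism fixes the hub and acts on the rim 5-cycle, so Aut(G) ≅ Aut(C_5) = D_5 of order 10.

D_5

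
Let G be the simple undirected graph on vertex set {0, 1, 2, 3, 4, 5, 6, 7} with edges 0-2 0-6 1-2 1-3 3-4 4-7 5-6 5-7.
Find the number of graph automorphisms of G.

16

Every vertex has degree 2 and the graph is connected, so G is the 8-cycle C_8. The automorphisms of the 8-cycle are exactly the symmetries of a regular 8-gon: the dihedral group D_8, |D_8| = 16.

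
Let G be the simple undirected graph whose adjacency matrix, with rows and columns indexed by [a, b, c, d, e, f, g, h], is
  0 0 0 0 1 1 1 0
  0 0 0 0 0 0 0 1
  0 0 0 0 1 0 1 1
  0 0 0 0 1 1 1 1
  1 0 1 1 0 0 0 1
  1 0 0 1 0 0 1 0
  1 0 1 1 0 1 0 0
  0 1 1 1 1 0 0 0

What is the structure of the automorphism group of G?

1

The degree sequence is [3, 1, 3, 4, 4, 3, 4, 4]. Checking the degree-preserving permutations of the vertex set shows that none except the identity preserves every edge, so Aut(G) is trivial.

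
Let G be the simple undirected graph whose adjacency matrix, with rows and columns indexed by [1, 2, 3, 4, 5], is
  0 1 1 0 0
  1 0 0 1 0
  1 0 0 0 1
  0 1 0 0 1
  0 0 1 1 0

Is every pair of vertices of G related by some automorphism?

G is 2-regular and connected on 5 vertices, i.e. the cycle C_5. C_5 has 5 rotations and 5 reflections, so Aut(C_5) ≅ D_5 of order 10. This group acts transitively on the 5 vertices.

Yes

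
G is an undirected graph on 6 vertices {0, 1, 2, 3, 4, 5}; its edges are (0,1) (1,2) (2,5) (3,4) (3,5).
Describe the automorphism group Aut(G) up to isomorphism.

Z_2

The degree sequence is [1, 2, 2, 2, 1, 2]; the two degree-1 vertices 0 and 4 are the ends of a path, so G = P_6. The only nontrivial automorphism of a path is the end-to-end reflection, so Aut(G) ≅ Z_2.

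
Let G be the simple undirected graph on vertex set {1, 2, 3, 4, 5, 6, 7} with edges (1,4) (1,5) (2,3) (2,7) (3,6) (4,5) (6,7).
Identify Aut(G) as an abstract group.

D_3 × D_4

G has two connected components, {2, 3, 6, 7} and {1, 4, 5}; each is 2-regular, so G = C_4 ⊔ C_3. The components are non-isomorphic (different sizes), so Aut(G) = Aut(C_3) × Aut(C_4) = D_3 × D_4 of order 6·8 = 48.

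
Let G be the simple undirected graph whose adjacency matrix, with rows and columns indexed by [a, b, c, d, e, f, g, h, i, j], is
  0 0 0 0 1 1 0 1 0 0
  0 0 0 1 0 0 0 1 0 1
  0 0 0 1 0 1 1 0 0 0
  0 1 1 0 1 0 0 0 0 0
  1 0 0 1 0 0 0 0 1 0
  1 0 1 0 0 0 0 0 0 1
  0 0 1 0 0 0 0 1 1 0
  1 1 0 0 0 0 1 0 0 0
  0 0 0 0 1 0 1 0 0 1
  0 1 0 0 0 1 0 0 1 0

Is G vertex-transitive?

G is 3-regular on 10 vertices with no triangles and no 4-cycles (girth 5): this is the Petersen graph. Viewing the Petersen graph as the Kneser graph K(5,2) — vertices are 2-subsets of {1,…,5}, edges join disjoint pairs — its automorphisms are exactly the permutations of the 5-element set, so Aut ≅ S_5 of order 120. Under this action every vertex can be carried to every other, so G is vertex-transitive.

Yes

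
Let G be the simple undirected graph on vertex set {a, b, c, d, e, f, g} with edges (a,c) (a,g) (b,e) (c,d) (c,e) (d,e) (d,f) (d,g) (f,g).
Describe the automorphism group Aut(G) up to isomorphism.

the trivial group

Degrees alone do not determine every vertex (e.g. a and f both have degree 2), but their neighbour-degree multisets differ: N(a) has degrees [3, 3] while N(f) has degrees [3, 4]. Repeating this refinement separates all vertices, so the only automorphism is the identity.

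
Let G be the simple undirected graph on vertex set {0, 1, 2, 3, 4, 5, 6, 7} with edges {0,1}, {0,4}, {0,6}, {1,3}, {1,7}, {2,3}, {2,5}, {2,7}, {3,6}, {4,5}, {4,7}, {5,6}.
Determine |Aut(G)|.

48

G is 3-regular and bipartite on 2^3 = 8 vertices with girth 4; it is the hypercube graph Q_3. Aut(Q_3) consists of the signed permutations of the 3 coordinate axes: 3! permutations times 2^3 sign flips, so |Aut| = 2^3·3! = 48.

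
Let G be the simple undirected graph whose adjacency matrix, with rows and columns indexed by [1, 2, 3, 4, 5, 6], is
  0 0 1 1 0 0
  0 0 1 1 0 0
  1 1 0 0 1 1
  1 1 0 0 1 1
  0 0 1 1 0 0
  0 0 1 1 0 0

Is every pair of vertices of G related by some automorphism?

No

Automorphisms preserve degree, but G has vertices of degree 2 and vertices of degree 4; no automorphism maps one to the other, so G is not vertex-transitive.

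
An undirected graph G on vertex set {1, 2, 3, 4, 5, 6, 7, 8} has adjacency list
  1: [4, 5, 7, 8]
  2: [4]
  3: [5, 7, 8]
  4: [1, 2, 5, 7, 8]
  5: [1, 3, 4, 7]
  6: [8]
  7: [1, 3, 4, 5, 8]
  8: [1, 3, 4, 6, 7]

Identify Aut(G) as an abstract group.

{e}

The degree sequence is [4, 1, 3, 5, 4, 1, 5, 5]. Checking the degree-preserving permutations of the vertex set shows that none except the identity preserves every edge, so Aut(G) is trivial.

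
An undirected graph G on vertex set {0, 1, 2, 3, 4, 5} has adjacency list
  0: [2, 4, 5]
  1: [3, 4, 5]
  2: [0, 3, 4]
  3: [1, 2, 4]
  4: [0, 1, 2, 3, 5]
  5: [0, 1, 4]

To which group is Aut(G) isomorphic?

Vertex 4 is the unique vertex of degree 5; the remaining 5 vertices each have degree 3 and induce a cycle, so G is the wheel on 6 vertices with hub 4. Every automorphism fixes the hub and acts on the rim 5-cycle, so Aut(G) ≅ Aut(C_5) = D_5 of order 10.

D_5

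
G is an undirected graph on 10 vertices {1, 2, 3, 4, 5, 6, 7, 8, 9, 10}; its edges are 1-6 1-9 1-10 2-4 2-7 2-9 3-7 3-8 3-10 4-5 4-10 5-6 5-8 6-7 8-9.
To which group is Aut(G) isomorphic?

G is 3-regular on 10 vertices with no triangles and no 4-cycles (girth 5): this is the Petersen graph. Viewing the Petersen graph as the Kneser graph K(5,2) — vertices are 2-subsets of {1,…,5}, edges join disjoint pairs — its automorphisms are exactly the permutations of the 5-element set, so Aut ≅ S_5 of order 120.

the symmetric group S_5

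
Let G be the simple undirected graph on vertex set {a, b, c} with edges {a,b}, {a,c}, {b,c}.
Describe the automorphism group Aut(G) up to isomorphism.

the symmetric group on 3 letters

Every vertex has degree 2, so G is the complete graph K_3. Any permutation of the 3 vertices preserves K_3, so Aut(K_3) = S_3 of order 3! = 6.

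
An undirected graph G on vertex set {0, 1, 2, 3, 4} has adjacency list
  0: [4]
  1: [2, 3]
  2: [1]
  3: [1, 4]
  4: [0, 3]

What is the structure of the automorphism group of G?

the cyclic group of order 2

The degree sequence is [1, 2, 1, 2, 2]; the two degree-1 vertices 0 and 2 are the ends of a path, so G = P_5. The only nontrivial automorphism of a path is the end-to-end reflection, so Aut(G) ≅ Z_2.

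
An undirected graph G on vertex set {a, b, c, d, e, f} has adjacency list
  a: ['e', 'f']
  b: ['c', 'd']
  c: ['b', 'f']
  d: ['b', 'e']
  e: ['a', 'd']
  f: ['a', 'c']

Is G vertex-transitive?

Every vertex has degree 2 and the graph is connected, so G is the 6-cycle C_6. The automorphisms of the 6-cycle are exactly the symmetries of a regular 6-gon: the dihedral group D_6, |D_6| = 12. This group acts transitively on the 6 vertices.

Yes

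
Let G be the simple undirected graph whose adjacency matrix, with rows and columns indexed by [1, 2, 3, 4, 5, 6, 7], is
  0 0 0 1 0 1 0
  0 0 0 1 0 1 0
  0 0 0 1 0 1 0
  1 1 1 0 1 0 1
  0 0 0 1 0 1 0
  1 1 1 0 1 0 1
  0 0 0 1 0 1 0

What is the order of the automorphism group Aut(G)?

240

The vertices split by degree into {4, 6} (degree 5) and {1, 2, 3, 5, 7} (degree 2); every edge runs between the two parts, so G is the complete bipartite graph K_{2,5}. The parts have unequal sizes, so no automorphism swaps them; each part is permuted independently, giving S_5 × S_2 of order 5!·2! = 240.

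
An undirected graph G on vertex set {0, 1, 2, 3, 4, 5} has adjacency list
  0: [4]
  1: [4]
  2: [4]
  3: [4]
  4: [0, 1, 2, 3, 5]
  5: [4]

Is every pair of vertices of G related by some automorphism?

No

Vertex 4 is the only vertex of degree 5, so every automorphism fixes it; G is not vertex-transitive.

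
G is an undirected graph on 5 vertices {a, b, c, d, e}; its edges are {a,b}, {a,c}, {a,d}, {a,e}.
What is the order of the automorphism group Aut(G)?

24

Vertex a has degree 4 and every other vertex has degree 1, so G is the star K_{1,4} with centre a. Any automorphism fixes the centre and permutes the 4 leaves freely, so Aut(G) ≅ S_4 of order 4! = 24.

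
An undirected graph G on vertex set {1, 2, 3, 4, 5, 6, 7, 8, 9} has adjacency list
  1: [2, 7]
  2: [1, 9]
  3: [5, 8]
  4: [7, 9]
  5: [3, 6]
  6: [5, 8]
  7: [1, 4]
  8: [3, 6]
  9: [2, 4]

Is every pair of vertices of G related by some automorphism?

G has two connected components, {1, 2, 4, 7, 9} and {3, 5, 6, 8}; each is 2-regular, so G = C_5 ⊔ C_4. The orbit of 1 under Aut(G) is {1, 2, 4, 7, 9}, which does not contain 3, so G is not vertex-transitive.

No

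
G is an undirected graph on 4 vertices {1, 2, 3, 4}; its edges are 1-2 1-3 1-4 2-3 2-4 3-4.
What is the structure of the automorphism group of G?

All 4 vertices are pairwise adjacent: G = K_4. Any permutation of the 4 vertices preserves K_4, so Aut(K_4) = S_4 of order 4! = 24.

S_4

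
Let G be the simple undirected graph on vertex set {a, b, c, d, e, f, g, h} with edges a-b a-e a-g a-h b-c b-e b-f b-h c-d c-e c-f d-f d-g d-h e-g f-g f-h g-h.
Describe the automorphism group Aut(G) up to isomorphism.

{e}

The degree sequence is [4, 5, 4, 4, 4, 5, 5, 5]. Checking the degree-preserving permutations of the vertex set shows that none except the identity preserves every edge, so Aut(G) is trivial.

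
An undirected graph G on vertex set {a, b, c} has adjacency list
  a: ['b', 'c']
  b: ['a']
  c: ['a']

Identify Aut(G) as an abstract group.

The degree sequence is [2, 1, 1]; the two degree-1 vertices b and c are the ends of a path, so G = P_3. The only nontrivial automorphism of a path is the end-to-end reflection, so Aut(G) ≅ Z_2.

C_2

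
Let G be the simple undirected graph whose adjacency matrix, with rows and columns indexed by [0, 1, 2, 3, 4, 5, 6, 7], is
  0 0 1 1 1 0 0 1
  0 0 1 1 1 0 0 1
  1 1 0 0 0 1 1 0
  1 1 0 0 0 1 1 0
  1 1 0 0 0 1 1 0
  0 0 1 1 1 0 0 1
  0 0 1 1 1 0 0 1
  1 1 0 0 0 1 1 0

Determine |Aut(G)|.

G is 4-regular and bipartite with parts {0, 1, 5, 6} and {2, 3, 4, 7} (each part is independent and every cross-pair is an edge), so G = K_{4,4}. Aut(K_{4,4}) is the wreath product S_4 ≀ Z_2: permute within each part, then optionally swap the parts; |Aut| = 2·(4!)² = 1152.

1152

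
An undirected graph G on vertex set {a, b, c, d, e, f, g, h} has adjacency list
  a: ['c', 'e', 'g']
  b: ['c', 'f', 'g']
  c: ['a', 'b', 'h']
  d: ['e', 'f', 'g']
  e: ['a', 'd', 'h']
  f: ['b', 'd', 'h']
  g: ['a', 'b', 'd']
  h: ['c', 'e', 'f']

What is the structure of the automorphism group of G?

G is 3-regular and bipartite on 2^3 = 8 vertices with girth 4; it is the hypercube graph Q_3. Aut(Q_3) consists of the signed permutations of the 3 coordinate axes: 3! permutations times 2^3 sign flips, so |Aut| = 2^3·3! = 48.

the hyperoctahedral group B_3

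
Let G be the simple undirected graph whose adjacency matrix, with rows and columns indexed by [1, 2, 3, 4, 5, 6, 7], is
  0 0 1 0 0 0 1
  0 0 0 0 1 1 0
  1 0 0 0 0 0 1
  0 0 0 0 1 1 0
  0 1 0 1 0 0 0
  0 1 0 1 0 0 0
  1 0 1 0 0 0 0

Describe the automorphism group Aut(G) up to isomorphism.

D_4 × D_3

G has two connected components, {2, 4, 5, 6} and {1, 3, 7}; each is 2-regular, so G = C_4 ⊔ C_3. The components are non-isomorphic (different sizes), so Aut(G) = Aut(C_4) × Aut(C_3) = D_4 × D_3 of order 8·6 = 48.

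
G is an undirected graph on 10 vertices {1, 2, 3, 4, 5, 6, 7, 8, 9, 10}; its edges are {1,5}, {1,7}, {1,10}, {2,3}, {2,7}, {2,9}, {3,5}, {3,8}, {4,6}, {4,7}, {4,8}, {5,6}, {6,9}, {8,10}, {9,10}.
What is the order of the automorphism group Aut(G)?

G is 3-regular on 10 vertices with no triangles and no 4-cycles (girth 5): this is the Petersen graph. Viewing the Petersen graph as the Kneser graph K(5,2) — vertices are 2-subsets of {1,…,5}, edges join disjoint pairs — its automorphisms are exactly the permutations of the 5-element set, so Aut ≅ S_5 of order 120.

120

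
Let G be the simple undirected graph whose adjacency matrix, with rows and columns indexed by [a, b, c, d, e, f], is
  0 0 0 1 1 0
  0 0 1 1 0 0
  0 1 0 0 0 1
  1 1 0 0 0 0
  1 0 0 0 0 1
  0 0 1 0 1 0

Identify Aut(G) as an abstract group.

the dihedral group of order 12

Every vertex has degree 2 and the graph is connected, so G is the 6-cycle C_6. The automorphisms of the 6-cycle are exactly the symmetries of a regular 6-gon: the dihedral group D_6, |D_6| = 12.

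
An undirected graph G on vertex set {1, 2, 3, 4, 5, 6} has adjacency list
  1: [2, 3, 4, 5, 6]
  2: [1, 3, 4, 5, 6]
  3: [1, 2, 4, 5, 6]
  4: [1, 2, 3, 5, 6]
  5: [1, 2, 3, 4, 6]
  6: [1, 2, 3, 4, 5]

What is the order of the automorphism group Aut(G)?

720

Every vertex has degree 5, so G is the complete graph K_6. Any permutation of the 6 vertices preserves K_6, so Aut(K_6) = S_6 of order 6! = 720.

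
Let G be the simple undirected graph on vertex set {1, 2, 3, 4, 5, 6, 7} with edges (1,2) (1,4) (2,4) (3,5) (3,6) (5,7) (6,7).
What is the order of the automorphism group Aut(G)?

G has two connected components, {3, 5, 6, 7} and {1, 2, 4}; each is 2-regular, so G = C_4 ⊔ C_3. The components are non-isomorphic (different sizes), so Aut(G) = Aut(C_4) × Aut(C_3) = D_4 × D_3 of order 8·6 = 48.

48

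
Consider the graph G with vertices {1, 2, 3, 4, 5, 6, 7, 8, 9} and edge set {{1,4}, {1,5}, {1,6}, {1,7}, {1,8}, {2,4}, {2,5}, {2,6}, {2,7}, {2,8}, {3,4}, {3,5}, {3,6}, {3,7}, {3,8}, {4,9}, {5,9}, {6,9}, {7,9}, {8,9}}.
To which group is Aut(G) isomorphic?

The vertices split by degree into {1, 2, 3, 9} (degree 5) and {4, 5, 6, 7, 8} (degree 4); every edge runs between the two parts, so G is the complete bipartite graph K_{4,5}. Automorphisms preserve the bipartition setwise (since the parts differ in size) and act as S_4 × S_5 within it; |Aut| = 2880.

S_4 × S_5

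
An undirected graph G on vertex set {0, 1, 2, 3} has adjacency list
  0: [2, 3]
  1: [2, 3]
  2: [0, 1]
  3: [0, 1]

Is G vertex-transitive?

Yes

G is 2-regular and bipartite on 2^2 = 4 vertices with girth 4; it is the hypercube graph Q_2. Aut(Q_2) consists of the signed permutations of the 2 coordinate axes: 2! permutations times 2^2 sign flips, so |Aut| = 2^2·2! = 8. This group acts transitively on the 4 vertices.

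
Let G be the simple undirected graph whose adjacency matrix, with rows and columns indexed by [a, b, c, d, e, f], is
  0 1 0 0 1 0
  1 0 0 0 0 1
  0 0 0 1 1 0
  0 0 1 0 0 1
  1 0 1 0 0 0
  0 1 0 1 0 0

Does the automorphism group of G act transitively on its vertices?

G is 2-regular and connected on 6 vertices, i.e. the cycle C_6. The automorphisms of the 6-cycle are exactly the symmetries of a regular 6-gon: the dihedral group D_6, |D_6| = 12. Under this action every vertex can be carried to every other, so G is vertex-transitive.

Yes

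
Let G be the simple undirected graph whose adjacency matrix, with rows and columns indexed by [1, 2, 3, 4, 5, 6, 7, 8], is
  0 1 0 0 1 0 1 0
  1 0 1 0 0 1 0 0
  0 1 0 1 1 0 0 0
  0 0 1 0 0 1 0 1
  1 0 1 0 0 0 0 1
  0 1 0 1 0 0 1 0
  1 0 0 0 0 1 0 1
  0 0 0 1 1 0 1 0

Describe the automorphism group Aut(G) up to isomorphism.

the hyperoctahedral group B_3

G is 3-regular and bipartite on 2^3 = 8 vertices with girth 4; it is the hypercube graph Q_3. The symmetry group of the 3-cube is the hyperoctahedral group B_3 = Z_2 ≀ S_3, of order 2^3·3! = 48.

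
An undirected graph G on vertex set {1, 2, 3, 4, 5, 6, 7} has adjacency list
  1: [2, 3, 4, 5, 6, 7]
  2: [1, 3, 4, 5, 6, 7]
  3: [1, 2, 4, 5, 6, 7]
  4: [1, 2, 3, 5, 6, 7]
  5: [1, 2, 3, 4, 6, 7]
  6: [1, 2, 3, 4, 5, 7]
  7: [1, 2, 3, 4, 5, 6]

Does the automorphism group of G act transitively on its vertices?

Yes

All 7 vertices are pairwise adjacent: G = K_7. Any permutation of the 7 vertices preserves K_7, so Aut(K_7) = S_7 of order 7! = 5040. Under this action every vertex can be carried to every other, so G is vertex-transitive.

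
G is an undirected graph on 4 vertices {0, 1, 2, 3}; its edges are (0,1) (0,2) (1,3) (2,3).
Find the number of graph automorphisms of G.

G is 2-regular and bipartite on 2^2 = 4 vertices with girth 4; it is the hypercube graph Q_2. Aut(Q_2) consists of the signed permutations of the 2 coordinate axes: 2! permutations times 2^2 sign flips, so |Aut| = 2^2·2! = 8.

8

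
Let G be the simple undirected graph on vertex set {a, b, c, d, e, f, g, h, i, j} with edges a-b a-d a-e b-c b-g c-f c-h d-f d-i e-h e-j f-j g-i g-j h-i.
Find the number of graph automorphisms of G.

G is 3-regular on 10 vertices with no triangles and no 4-cycles (girth 5): this is the Petersen graph. It is a classical fact that the Petersen graph has automorphism group S_5 (order 120), arising from its description as the Kneser graph K(5,2).

120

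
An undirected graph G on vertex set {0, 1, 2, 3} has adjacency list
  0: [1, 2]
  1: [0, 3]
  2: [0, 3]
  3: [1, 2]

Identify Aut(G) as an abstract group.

G is 2-regular and connected on 4 vertices, i.e. the cycle C_4. The automorphisms of the 4-cycle are exactly the symmetries of a regular 4-gon: the dihedral group D_4, |D_4| = 8.

D_4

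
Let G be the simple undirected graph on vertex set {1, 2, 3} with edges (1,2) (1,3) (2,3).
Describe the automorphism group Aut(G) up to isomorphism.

Every vertex has degree 2, so G is the complete graph K_3. Any permutation of the 3 vertices preserves K_3, so Aut(K_3) = S_3 of order 3! = 6.

the symmetric group on 3 letters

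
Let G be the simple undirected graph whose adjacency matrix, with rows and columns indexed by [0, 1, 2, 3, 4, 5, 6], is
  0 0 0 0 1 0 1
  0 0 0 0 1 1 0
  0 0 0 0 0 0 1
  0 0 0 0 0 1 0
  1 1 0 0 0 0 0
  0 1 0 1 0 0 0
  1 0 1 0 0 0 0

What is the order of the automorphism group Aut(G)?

2

The degree sequence is [2, 2, 1, 1, 2, 2, 2]; the two degree-1 vertices 2 and 3 are the ends of a path, so G = P_7. The only nontrivial automorphism of a path is the end-to-end reflection, so Aut(G) ≅ Z_2.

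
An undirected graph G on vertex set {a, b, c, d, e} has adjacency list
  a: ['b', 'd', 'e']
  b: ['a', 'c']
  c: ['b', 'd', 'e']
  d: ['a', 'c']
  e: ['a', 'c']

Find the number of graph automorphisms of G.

The vertices split by degree into {a, c} (degree 3) and {b, d, e} (degree 2); every edge runs between the two parts, so G is the complete bipartite graph K_{2,3}. The parts have unequal sizes, so no automorphism swaps them; each part is permuted independently, giving S_2 × S_3 of order 2!·3! = 12.

12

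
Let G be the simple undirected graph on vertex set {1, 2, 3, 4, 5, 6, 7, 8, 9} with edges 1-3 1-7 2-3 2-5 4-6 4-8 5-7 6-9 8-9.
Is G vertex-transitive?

No

G has two connected components, {1, 2, 3, 5, 7} and {4, 6, 8, 9}; each is 2-regular, so G = C_5 ⊔ C_4. The orbit of 1 under Aut(G) is {1, 2, 3, 5, 7}, which does not contain 4, so G is not vertex-transitive.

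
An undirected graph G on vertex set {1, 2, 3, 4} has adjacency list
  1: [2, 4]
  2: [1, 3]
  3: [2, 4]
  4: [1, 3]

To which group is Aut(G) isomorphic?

G is 2-regular and bipartite on 2^2 = 4 vertices with girth 4; it is the hypercube graph Q_2. Aut(Q_2) consists of the signed permutations of the 2 coordinate axes: 2! permutations times 2^2 sign flips, so |Aut| = 2^2·2! = 8.

D_4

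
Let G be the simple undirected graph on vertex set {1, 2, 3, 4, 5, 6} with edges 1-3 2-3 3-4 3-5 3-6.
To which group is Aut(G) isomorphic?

S_5

Vertex 3 has degree 5 and every other vertex has degree 1, so G is the star K_{1,5} with centre 3. Any automorphism fixes the centre and permutes the 5 leaves freely, so Aut(G) ≅ S_5 of order 5! = 120.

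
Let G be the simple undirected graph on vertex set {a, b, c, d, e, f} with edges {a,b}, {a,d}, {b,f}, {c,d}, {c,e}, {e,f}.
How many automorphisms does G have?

12

G is 2-regular and connected on 6 vertices, i.e. the cycle C_6. C_6 has 6 rotations and 6 reflections, so Aut(C_6) ≅ D_6 of order 12.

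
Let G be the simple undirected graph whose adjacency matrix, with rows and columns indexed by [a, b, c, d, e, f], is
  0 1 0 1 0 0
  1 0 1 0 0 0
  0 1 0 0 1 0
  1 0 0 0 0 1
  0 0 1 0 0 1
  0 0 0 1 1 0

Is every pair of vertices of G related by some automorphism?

Every vertex has degree 2 and the graph is connected, so G is the 6-cycle C_6. The automorphisms of the 6-cycle are exactly the symmetries of a regular 6-gon: the dihedral group D_6, |D_6| = 12. This group acts transitively on the 6 vertices.

Yes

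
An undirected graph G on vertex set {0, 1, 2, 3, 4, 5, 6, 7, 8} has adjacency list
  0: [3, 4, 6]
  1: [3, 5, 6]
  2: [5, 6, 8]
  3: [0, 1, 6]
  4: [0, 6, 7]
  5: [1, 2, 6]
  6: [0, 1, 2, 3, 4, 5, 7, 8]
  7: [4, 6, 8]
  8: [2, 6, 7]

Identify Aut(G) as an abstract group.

Vertex 6 is the unique vertex of degree 8; the remaining 8 vertices each have degree 3 and induce a cycle, so G is the wheel on 9 vertices with hub 6. Every automorphism fixes the hub and acts on the rim 8-cycle, so Aut(G) ≅ Aut(C_8) = D_8 of order 16.

the dihedral group of order 16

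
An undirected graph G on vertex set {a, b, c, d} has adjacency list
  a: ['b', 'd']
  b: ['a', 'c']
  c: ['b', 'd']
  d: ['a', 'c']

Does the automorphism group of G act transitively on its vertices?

Yes

Every vertex has degree 2 and the graph is connected, so G is the 4-cycle C_4. C_4 has 4 rotations and 4 reflections, so Aut(C_4) ≅ D_4 of order 8. Under this action every vertex can be carried to every other, so G is vertex-transitive.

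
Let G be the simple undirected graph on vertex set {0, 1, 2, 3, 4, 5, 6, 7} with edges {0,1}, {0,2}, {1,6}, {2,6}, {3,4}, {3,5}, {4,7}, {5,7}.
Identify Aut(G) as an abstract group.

(D_4 × D_4) ⋊ Z_2

G has two connected components, {3, 4, 5, 7} and {0, 1, 2, 6}; each is 2-regular, so G = C_4 ⊔ C_4. With two isomorphic components, Aut(G) = Aut(C_4) ≀ S_2 = (D_4 × D_4) ⋊ Z_2: permute each cycle by D_4, then optionally swap the two cycles. Order 2·(2·4)² = 128.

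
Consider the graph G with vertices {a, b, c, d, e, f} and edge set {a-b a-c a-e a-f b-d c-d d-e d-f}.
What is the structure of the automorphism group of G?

The vertices split by degree into {a, d} (degree 4) and {b, c, e, f} (degree 2); every edge runs between the two parts, so G is the complete bipartite graph K_{2,4}. The parts have unequal sizes, so no automorphism swaps them; each part is permuted independently, giving S_4 × S_2 of order 4!·2! = 48.

S_4 × S_2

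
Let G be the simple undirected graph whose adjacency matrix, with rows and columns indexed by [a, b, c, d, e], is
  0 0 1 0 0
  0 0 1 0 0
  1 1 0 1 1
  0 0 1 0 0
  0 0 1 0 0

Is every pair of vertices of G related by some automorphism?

Vertex c is the only vertex of degree 4, so every automorphism fixes it; G is not vertex-transitive.

No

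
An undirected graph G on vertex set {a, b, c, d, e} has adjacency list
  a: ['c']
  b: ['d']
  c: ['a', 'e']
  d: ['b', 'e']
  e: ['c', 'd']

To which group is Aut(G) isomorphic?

Z_2

The degree sequence is [1, 1, 2, 2, 2]; the two degree-1 vertices a and b are the ends of a path, so G = P_5. The only nontrivial automorphism of a path is the end-to-end reflection, so Aut(G) ≅ Z_2.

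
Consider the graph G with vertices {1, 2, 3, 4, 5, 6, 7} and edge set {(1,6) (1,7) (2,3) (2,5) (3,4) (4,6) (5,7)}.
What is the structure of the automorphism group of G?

G is 2-regular and connected on 7 vertices, i.e. the cycle C_7. C_7 has 7 rotations and 7 reflections, so Aut(C_7) ≅ D_7 of order 14.

D_7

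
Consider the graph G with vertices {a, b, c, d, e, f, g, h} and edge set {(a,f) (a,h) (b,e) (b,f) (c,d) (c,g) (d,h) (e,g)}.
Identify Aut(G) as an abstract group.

G is 2-regular and connected on 8 vertices, i.e. the cycle C_8. C_8 has 8 rotations and 8 reflections, so Aut(C_8) ≅ D_8 of order 16.

the dihedral group of order 16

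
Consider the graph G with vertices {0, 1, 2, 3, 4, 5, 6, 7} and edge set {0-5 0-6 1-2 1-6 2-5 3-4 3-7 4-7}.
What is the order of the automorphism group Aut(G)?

60

G has two connected components, {0, 1, 2, 5, 6} and {3, 4, 7}; each is 2-regular, so G = C_5 ⊔ C_3. The components are non-isomorphic (different sizes), so Aut(G) = Aut(C_5) × Aut(C_3) = D_5 × D_3 of order 10·6 = 60.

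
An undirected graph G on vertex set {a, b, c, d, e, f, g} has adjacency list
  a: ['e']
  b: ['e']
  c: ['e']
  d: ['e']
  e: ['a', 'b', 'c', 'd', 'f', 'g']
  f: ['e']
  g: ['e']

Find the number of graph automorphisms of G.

Vertex e has degree 6 and every other vertex has degree 1, so G is the star K_{1,6} with centre e. Any automorphism fixes the centre and permutes the 6 leaves freely, so Aut(G) ≅ S_6 of order 6! = 720.

720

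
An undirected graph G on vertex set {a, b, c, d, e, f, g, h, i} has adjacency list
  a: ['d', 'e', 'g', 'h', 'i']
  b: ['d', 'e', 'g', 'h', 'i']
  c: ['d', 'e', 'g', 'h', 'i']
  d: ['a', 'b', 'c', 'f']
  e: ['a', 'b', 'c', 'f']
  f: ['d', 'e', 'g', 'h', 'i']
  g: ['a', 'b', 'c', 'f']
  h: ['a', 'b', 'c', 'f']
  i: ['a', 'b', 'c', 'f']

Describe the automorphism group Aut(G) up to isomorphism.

The vertices split by degree into {a, b, c, f} (degree 5) and {d, e, g, h, i} (degree 4); every edge runs between the two parts, so G is the complete bipartite graph K_{4,5}. Automorphisms preserve the bipartition setwise (since the parts differ in size) and act as S_4 × S_5 within it; |Aut| = 2880.

S_4 × S_5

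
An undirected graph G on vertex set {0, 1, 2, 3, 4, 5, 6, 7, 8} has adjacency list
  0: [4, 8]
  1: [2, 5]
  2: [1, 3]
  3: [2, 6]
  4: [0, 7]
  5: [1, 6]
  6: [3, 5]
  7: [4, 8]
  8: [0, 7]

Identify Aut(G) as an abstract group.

D_4 × D_5

G has two connected components, {1, 2, 3, 5, 6} and {0, 4, 7, 8}; each is 2-regular, so G = C_5 ⊔ C_4. The components are non-isomorphic (different sizes), so Aut(G) = Aut(C_4) × Aut(C_5) = D_4 × D_5 of order 8·10 = 80.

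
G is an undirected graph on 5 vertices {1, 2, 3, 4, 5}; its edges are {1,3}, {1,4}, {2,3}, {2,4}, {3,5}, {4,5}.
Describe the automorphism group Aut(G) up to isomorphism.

S_3 × S_2

The vertices split by degree into {3, 4} (degree 3) and {1, 2, 5} (degree 2); every edge runs between the two parts, so G is the complete bipartite graph K_{2,3}. The parts have unequal sizes, so no automorphism swaps them; each part is permuted independently, giving S_3 × S_2 of order 3!·2! = 12.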